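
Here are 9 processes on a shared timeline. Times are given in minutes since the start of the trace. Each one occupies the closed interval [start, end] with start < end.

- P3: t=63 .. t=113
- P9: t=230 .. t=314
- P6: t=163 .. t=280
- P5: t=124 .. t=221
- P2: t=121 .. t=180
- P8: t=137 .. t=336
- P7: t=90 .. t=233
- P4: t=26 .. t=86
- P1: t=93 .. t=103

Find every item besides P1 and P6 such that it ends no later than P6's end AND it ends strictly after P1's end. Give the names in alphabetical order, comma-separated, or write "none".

Conditions: its end is no later than P6's end (X.end <= t=280) AND its end is strictly after P1's end (X.end > t=103).
P2: end t=180 <= t=280? ✓; end t=180 > t=103? ✓ → yes.
P3: end t=113 <= t=280? ✓; end t=113 > t=103? ✓ → yes.
P4: end t=86 <= t=280? ✓; end t=86 > t=103? ✗ → no.
P5: end t=221 <= t=280? ✓; end t=221 > t=103? ✓ → yes.
P7: end t=233 <= t=280? ✓; end t=233 > t=103? ✓ → yes.
P8: end t=336 <= t=280? ✗; end t=336 > t=103? ✓ → no.
P9: end t=314 <= t=280? ✗; end t=314 > t=103? ✓ → no.
Result: P2, P3, P5, P7.

P2, P3, P5, P7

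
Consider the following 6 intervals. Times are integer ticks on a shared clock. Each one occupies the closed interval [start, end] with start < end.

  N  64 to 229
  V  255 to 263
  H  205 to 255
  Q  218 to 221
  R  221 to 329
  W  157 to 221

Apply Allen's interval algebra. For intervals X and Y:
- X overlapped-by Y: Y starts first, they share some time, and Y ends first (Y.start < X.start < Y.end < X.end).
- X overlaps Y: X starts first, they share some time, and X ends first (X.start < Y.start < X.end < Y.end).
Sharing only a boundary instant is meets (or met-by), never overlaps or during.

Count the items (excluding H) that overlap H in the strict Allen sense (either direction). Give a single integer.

Target H = [205, 255].
N [64, 229] → overlaps → counts.
Q [218, 221] → during → no.
R [221, 329] → overlapped-by → counts.
V [255, 263] → met-by → no.
W [157, 221] → overlaps → counts.
Total: 3.

3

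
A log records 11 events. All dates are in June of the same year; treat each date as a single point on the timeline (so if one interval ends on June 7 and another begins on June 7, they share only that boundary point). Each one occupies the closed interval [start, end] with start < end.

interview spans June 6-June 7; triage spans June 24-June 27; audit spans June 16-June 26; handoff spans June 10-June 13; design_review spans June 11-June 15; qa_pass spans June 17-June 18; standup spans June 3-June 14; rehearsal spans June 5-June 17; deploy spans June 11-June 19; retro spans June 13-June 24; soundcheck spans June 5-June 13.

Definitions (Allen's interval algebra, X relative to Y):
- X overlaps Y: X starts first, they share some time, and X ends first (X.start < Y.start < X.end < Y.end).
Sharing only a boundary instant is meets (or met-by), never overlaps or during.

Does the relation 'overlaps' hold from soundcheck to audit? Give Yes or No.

soundcheck = [June 5, June 13], audit = [June 16, June 26].
Actual relation of soundcheck to audit: before.
Asked whether 'overlaps' holds → No.

No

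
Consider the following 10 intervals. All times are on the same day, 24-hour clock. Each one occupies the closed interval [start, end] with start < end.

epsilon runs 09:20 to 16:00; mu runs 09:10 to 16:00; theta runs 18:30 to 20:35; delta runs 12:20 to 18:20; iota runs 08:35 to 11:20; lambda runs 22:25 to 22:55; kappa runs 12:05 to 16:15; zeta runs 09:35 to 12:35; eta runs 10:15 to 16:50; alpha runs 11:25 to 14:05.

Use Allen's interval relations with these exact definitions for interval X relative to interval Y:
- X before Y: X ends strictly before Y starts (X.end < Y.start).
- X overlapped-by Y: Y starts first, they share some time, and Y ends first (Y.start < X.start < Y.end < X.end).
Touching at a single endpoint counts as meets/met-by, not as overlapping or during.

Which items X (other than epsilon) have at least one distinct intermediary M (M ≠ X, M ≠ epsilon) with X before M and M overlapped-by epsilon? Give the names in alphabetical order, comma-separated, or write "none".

iota

Target epsilon = [09:20, 16:00].
Intermediaries M with M overlapped-by epsilon: delta, eta, kappa.
Via delta — items with X before delta: iota.
Via eta — items with X before eta: none.
Via kappa — items with X before kappa: iota.
Union: iota.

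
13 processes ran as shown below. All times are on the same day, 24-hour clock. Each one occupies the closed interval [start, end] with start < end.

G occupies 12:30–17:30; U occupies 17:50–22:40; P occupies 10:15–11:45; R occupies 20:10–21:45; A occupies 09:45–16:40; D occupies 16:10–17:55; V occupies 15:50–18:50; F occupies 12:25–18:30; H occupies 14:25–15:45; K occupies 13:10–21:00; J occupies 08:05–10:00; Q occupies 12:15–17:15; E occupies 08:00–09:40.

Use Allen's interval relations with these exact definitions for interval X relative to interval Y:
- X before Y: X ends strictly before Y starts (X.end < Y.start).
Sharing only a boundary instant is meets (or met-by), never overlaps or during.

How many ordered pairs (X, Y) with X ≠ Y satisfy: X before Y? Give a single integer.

Checking all 156 ordered pairs for relation 'before'; matching pairs in alphabetical order:
(A, R): A before R ✓
(A, U): A before U ✓
(D, R): D before R ✓
(E, A): E before A ✓
(E, D): E before D ✓
(E, F): E before F ✓
(E, G): E before G ✓
(E, H): E before H ✓
(E, K): E before K ✓
(E, P): E before P ✓
(E, Q): E before Q ✓
(E, R): E before R ✓
(E, U): E before U ✓
(E, V): E before V ✓
(F, R): F before R ✓
(G, R): G before R ✓
(G, U): G before U ✓
(H, D): H before D ✓
(H, R): H before R ✓
(H, U): H before U ✓
(H, V): H before V ✓
(J, D): J before D ✓
(J, F): J before F ✓
(J, G): J before G ✓
... plus 19 further pairs not listed.
Count: 43.

43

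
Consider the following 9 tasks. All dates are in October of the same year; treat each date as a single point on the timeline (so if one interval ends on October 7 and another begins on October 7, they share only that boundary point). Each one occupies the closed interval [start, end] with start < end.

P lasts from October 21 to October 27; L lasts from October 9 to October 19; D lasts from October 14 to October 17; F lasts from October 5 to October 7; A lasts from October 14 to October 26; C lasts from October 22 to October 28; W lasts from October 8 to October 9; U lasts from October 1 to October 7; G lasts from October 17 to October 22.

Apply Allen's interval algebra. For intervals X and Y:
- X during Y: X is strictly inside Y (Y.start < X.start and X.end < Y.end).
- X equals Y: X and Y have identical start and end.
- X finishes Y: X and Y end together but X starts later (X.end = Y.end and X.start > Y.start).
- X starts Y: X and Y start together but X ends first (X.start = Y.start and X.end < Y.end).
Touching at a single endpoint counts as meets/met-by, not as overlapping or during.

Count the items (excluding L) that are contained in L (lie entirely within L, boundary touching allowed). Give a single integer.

1

Target L = [October 9, October 19].
A [October 14, October 26] → overlapped-by → no.
C [October 22, October 28] → after → no.
D [October 14, October 17] → during → counts.
F [October 5, October 7] → before → no.
G [October 17, October 22] → overlapped-by → no.
P [October 21, October 27] → after → no.
U [October 1, October 7] → before → no.
W [October 8, October 9] → meets → no.
Total: 1.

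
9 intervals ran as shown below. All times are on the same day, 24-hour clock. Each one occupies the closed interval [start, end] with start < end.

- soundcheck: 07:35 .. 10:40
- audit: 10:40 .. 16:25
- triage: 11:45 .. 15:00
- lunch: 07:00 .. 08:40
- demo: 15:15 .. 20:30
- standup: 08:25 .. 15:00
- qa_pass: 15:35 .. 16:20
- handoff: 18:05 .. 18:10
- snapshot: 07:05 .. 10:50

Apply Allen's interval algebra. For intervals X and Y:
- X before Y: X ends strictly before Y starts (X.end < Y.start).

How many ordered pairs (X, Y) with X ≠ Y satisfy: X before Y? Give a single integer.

Checking all 72 ordered pairs for relation 'before'; matching pairs in alphabetical order:
(audit, handoff): audit before handoff ✓
(lunch, audit): lunch before audit ✓
(lunch, demo): lunch before demo ✓
(lunch, handoff): lunch before handoff ✓
(lunch, qa_pass): lunch before qa_pass ✓
(lunch, triage): lunch before triage ✓
(qa_pass, handoff): qa_pass before handoff ✓
(snapshot, demo): snapshot before demo ✓
(snapshot, handoff): snapshot before handoff ✓
(snapshot, qa_pass): snapshot before qa_pass ✓
(snapshot, triage): snapshot before triage ✓
(soundcheck, demo): soundcheck before demo ✓
(soundcheck, handoff): soundcheck before handoff ✓
(soundcheck, qa_pass): soundcheck before qa_pass ✓
(soundcheck, triage): soundcheck before triage ✓
(standup, demo): standup before demo ✓
(standup, handoff): standup before handoff ✓
(standup, qa_pass): standup before qa_pass ✓
(triage, demo): triage before demo ✓
(triage, handoff): triage before handoff ✓
(triage, qa_pass): triage before qa_pass ✓
Count: 21.

21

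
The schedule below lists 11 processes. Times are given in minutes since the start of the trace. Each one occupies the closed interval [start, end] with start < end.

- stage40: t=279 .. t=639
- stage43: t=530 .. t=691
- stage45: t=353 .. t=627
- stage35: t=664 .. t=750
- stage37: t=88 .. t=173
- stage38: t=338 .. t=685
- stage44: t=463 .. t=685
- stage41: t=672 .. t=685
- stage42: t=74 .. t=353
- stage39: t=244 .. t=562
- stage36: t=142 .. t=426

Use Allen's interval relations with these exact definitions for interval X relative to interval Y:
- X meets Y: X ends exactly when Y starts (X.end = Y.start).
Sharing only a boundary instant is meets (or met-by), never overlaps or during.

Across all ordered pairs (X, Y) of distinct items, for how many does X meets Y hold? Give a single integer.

1

Checking all 110 ordered pairs for relation 'meets'; matching pairs in alphabetical order:
(stage42, stage45): stage42 meets stage45 ✓
Count: 1.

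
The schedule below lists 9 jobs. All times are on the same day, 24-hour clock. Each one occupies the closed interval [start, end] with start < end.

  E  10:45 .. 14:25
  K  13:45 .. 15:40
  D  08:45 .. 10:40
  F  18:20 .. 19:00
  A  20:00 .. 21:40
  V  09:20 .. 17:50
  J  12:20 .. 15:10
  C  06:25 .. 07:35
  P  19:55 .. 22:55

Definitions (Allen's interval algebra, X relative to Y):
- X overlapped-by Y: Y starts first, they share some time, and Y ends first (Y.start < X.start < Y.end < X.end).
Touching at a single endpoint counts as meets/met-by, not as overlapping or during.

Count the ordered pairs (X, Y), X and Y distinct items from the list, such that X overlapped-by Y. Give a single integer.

Checking all 72 ordered pairs for relation 'overlapped-by'; matching pairs in alphabetical order:
(J, E): J overlapped-by E ✓
(K, E): K overlapped-by E ✓
(K, J): K overlapped-by J ✓
(V, D): V overlapped-by D ✓
Count: 4.

4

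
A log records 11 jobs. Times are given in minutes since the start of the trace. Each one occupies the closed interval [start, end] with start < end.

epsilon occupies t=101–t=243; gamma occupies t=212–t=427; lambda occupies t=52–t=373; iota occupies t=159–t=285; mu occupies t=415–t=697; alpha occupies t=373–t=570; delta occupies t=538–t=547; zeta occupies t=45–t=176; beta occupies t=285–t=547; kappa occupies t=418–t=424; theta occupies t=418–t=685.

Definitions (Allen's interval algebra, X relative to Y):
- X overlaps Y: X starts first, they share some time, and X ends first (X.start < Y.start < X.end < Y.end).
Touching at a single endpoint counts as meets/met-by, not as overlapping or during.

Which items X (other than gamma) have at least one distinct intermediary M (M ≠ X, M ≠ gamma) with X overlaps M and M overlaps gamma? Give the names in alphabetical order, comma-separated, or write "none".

Target gamma = [t=212, t=427].
Intermediaries M with M overlaps gamma: epsilon, iota, lambda.
Via epsilon — items with X overlaps epsilon: zeta.
Via iota — items with X overlaps iota: epsilon, zeta.
Via lambda — items with X overlaps lambda: zeta.
Union: epsilon, zeta.

epsilon, zeta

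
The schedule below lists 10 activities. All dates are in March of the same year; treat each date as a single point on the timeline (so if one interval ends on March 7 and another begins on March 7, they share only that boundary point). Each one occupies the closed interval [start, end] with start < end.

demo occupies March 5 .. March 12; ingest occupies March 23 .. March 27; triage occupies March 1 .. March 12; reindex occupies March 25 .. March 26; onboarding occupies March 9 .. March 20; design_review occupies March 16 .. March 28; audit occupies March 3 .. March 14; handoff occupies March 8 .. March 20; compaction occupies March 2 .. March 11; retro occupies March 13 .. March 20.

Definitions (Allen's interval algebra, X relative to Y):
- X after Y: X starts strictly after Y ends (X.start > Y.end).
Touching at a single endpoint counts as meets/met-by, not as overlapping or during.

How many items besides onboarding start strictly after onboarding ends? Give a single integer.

2

Target onboarding = [March 9, March 20].
audit [March 3, March 14] → overlaps → no.
compaction [March 2, March 11] → overlaps → no.
demo [March 5, March 12] → overlaps → no.
design_review [March 16, March 28] → overlapped-by → no.
handoff [March 8, March 20] → finished-by → no.
ingest [March 23, March 27] → after → counts.
reindex [March 25, March 26] → after → counts.
retro [March 13, March 20] → finishes → no.
triage [March 1, March 12] → overlaps → no.
Total: 2.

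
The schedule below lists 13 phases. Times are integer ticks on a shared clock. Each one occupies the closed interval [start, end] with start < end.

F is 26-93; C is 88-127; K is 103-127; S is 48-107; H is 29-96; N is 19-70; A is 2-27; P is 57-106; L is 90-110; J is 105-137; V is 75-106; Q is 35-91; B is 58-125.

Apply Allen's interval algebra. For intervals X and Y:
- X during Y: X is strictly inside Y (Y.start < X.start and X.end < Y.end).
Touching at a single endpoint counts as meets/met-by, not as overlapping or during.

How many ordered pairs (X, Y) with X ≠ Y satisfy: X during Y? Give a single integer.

7

Checking all 156 ordered pairs for relation 'during'; matching pairs in alphabetical order:
(L, B): L during B ✓
(L, C): L during C ✓
(P, S): P during S ✓
(Q, F): Q during F ✓
(Q, H): Q during H ✓
(V, B): V during B ✓
(V, S): V during S ✓
Count: 7.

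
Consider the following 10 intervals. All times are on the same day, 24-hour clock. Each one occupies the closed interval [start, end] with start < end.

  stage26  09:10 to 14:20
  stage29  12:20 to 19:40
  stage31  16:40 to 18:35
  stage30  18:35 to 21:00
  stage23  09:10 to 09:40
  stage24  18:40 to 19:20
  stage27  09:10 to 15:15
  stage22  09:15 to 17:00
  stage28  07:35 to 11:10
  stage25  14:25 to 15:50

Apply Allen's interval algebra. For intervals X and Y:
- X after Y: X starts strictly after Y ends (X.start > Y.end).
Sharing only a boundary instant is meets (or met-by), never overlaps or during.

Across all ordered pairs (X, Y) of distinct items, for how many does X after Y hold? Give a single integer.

Checking all 90 ordered pairs for relation 'after'; matching pairs in alphabetical order:
(stage24, stage22): stage24 after stage22 ✓
(stage24, stage23): stage24 after stage23 ✓
(stage24, stage25): stage24 after stage25 ✓
(stage24, stage26): stage24 after stage26 ✓
(stage24, stage27): stage24 after stage27 ✓
(stage24, stage28): stage24 after stage28 ✓
(stage24, stage31): stage24 after stage31 ✓
(stage25, stage23): stage25 after stage23 ✓
(stage25, stage26): stage25 after stage26 ✓
(stage25, stage28): stage25 after stage28 ✓
(stage29, stage23): stage29 after stage23 ✓
(stage29, stage28): stage29 after stage28 ✓
(stage30, stage22): stage30 after stage22 ✓
(stage30, stage23): stage30 after stage23 ✓
(stage30, stage25): stage30 after stage25 ✓
(stage30, stage26): stage30 after stage26 ✓
(stage30, stage27): stage30 after stage27 ✓
(stage30, stage28): stage30 after stage28 ✓
(stage31, stage23): stage31 after stage23 ✓
(stage31, stage25): stage31 after stage25 ✓
(stage31, stage26): stage31 after stage26 ✓
(stage31, stage27): stage31 after stage27 ✓
(stage31, stage28): stage31 after stage28 ✓
Count: 23.

23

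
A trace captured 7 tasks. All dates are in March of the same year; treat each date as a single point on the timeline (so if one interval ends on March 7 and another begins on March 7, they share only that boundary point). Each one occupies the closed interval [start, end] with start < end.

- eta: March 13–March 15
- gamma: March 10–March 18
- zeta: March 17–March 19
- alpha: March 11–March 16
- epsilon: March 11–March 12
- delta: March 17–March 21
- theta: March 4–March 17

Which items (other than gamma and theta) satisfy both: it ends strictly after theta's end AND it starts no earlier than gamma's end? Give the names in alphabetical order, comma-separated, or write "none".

Conditions: its end is strictly after theta's end (X.end > March 17) AND its start is no earlier than gamma's end (X.start >= March 18).
alpha: end March 16 > March 17? ✗; start March 11 >= March 18? ✗ → no.
delta: end March 21 > March 17? ✓; start March 17 >= March 18? ✗ → no.
epsilon: end March 12 > March 17? ✗; start March 11 >= March 18? ✗ → no.
eta: end March 15 > March 17? ✗; start March 13 >= March 18? ✗ → no.
zeta: end March 19 > March 17? ✓; start March 17 >= March 18? ✗ → no.
Result: none.

none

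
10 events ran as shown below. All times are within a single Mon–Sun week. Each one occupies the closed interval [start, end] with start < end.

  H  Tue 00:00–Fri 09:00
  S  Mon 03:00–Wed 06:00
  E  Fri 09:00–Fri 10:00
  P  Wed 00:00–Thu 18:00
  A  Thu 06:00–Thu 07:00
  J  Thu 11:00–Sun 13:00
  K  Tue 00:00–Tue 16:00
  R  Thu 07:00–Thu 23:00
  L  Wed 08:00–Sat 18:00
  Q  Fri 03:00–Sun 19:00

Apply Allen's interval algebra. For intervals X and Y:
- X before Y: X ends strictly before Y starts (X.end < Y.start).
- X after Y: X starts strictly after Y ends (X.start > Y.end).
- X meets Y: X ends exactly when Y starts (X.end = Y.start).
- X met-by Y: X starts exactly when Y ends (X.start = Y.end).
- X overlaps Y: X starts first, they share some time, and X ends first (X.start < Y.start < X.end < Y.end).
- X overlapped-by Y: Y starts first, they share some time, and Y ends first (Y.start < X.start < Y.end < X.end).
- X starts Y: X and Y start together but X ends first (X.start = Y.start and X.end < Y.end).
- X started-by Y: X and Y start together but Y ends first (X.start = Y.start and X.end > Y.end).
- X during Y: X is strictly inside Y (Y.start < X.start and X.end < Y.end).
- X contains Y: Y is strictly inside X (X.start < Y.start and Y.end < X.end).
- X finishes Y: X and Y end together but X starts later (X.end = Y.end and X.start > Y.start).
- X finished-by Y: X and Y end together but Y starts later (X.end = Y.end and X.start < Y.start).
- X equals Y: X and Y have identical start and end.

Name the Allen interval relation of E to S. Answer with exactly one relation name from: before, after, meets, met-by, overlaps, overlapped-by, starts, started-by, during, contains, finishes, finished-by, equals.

E = [Fri 09:00, Fri 10:00]; S = [Mon 03:00, Wed 06:00].
Compare endpoints: E.start > S.start, E.start > S.end, E.end > S.start, E.end > S.end.
That pattern is 'after'.

after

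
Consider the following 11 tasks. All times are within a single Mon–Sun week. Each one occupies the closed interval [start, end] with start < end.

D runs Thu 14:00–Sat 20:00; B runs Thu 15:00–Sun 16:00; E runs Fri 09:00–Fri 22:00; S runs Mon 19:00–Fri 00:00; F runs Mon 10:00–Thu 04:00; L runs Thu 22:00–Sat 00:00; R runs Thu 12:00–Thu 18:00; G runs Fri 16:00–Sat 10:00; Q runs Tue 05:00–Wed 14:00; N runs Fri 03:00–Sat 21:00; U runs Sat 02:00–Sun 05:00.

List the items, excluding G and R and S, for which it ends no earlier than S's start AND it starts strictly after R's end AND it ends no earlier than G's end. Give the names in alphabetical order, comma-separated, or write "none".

N, U

Conditions: its end is no earlier than S's start (X.end >= Mon 19:00) AND its start is strictly after R's end (X.start > Thu 18:00) AND its end is no earlier than G's end (X.end >= Sat 10:00).
B: end Sun 16:00 >= Mon 19:00? ✓; start Thu 15:00 > Thu 18:00? ✗; end Sun 16:00 >= Sat 10:00? ✓ → no.
D: end Sat 20:00 >= Mon 19:00? ✓; start Thu 14:00 > Thu 18:00? ✗; end Sat 20:00 >= Sat 10:00? ✓ → no.
E: end Fri 22:00 >= Mon 19:00? ✓; start Fri 09:00 > Thu 18:00? ✓; end Fri 22:00 >= Sat 10:00? ✗ → no.
F: end Thu 04:00 >= Mon 19:00? ✓; start Mon 10:00 > Thu 18:00? ✗; end Thu 04:00 >= Sat 10:00? ✗ → no.
L: end Sat 00:00 >= Mon 19:00? ✓; start Thu 22:00 > Thu 18:00? ✓; end Sat 00:00 >= Sat 10:00? ✗ → no.
N: end Sat 21:00 >= Mon 19:00? ✓; start Fri 03:00 > Thu 18:00? ✓; end Sat 21:00 >= Sat 10:00? ✓ → yes.
Q: end Wed 14:00 >= Mon 19:00? ✓; start Tue 05:00 > Thu 18:00? ✗; end Wed 14:00 >= Sat 10:00? ✗ → no.
U: end Sun 05:00 >= Mon 19:00? ✓; start Sat 02:00 > Thu 18:00? ✓; end Sun 05:00 >= Sat 10:00? ✓ → yes.
Result: N, U.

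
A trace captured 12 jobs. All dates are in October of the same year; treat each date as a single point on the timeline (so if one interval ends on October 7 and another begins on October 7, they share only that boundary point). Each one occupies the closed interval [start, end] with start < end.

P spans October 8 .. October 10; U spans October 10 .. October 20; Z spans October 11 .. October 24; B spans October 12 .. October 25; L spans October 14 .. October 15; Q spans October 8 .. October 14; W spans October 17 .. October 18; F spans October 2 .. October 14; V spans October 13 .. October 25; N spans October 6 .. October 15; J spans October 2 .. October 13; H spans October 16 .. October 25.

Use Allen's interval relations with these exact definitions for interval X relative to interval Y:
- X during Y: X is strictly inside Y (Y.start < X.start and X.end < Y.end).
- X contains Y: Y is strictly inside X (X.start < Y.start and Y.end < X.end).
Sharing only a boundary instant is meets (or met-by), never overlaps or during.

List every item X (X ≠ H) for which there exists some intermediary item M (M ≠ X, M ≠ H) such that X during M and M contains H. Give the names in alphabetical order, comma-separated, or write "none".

Target H = [October 16, October 25].
Intermediaries M with M contains H: none.
Union: none.

none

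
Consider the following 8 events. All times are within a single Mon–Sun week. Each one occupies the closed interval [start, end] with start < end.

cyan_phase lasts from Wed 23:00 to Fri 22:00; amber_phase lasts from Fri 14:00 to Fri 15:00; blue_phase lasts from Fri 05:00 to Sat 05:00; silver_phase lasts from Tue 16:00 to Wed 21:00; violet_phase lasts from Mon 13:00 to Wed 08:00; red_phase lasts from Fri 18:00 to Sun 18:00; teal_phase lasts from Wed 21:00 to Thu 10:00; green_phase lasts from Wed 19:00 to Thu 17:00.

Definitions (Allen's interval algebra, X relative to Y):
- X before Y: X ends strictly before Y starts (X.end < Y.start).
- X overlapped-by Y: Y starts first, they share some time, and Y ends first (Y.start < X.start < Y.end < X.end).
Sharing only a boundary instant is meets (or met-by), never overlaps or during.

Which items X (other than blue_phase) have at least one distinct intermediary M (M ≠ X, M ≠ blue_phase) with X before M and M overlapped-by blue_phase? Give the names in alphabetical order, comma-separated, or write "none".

Target blue_phase = [Fri 05:00, Sat 05:00].
Intermediaries M with M overlapped-by blue_phase: red_phase.
Via red_phase — items with X before red_phase: amber_phase, green_phase, silver_phase, teal_phase, violet_phase.
Union: amber_phase, green_phase, silver_phase, teal_phase, violet_phase.

amber_phase, green_phase, silver_phase, teal_phase, violet_phase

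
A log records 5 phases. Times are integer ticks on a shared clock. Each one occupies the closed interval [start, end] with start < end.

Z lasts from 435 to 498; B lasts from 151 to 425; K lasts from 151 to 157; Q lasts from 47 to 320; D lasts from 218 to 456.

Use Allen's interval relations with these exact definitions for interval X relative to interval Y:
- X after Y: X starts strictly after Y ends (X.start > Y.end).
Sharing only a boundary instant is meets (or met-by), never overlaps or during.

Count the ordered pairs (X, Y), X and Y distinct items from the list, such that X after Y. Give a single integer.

4

Checking all 20 ordered pairs for relation 'after'; matching pairs in alphabetical order:
(D, K): D after K ✓
(Z, B): Z after B ✓
(Z, K): Z after K ✓
(Z, Q): Z after Q ✓
Count: 4.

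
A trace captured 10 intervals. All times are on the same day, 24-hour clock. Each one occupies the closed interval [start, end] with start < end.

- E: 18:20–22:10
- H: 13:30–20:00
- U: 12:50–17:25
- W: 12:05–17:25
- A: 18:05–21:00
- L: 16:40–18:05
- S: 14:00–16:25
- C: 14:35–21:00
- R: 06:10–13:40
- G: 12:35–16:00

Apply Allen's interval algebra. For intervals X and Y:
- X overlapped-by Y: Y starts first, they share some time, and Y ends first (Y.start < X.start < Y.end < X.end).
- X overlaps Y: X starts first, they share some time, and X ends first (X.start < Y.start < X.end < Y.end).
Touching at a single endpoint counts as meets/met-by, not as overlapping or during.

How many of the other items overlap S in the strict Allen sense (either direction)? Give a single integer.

Target S = [14:00, 16:25].
A [18:05, 21:00] → after → no.
C [14:35, 21:00] → overlapped-by → counts.
E [18:20, 22:10] → after → no.
G [12:35, 16:00] → overlaps → counts.
H [13:30, 20:00] → contains → no.
L [16:40, 18:05] → after → no.
R [06:10, 13:40] → before → no.
U [12:50, 17:25] → contains → no.
W [12:05, 17:25] → contains → no.
Total: 2.

2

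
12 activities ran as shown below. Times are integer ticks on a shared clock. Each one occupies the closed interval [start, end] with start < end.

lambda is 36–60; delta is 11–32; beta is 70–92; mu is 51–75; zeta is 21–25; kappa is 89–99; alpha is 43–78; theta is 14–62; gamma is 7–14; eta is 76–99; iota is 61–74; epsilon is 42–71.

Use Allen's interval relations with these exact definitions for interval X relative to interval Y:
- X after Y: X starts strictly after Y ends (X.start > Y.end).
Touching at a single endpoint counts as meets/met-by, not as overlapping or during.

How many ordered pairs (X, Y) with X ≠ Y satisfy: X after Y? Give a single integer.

Checking all 132 ordered pairs for relation 'after'; matching pairs in alphabetical order:
(alpha, delta): alpha after delta ✓
(alpha, gamma): alpha after gamma ✓
(alpha, zeta): alpha after zeta ✓
(beta, delta): beta after delta ✓
(beta, gamma): beta after gamma ✓
(beta, lambda): beta after lambda ✓
(beta, theta): beta after theta ✓
(beta, zeta): beta after zeta ✓
(epsilon, delta): epsilon after delta ✓
(epsilon, gamma): epsilon after gamma ✓
(epsilon, zeta): epsilon after zeta ✓
(eta, delta): eta after delta ✓
(eta, epsilon): eta after epsilon ✓
(eta, gamma): eta after gamma ✓
(eta, iota): eta after iota ✓
(eta, lambda): eta after lambda ✓
(eta, mu): eta after mu ✓
(eta, theta): eta after theta ✓
(eta, zeta): eta after zeta ✓
(iota, delta): iota after delta ✓
(iota, gamma): iota after gamma ✓
(iota, lambda): iota after lambda ✓
(iota, zeta): iota after zeta ✓
(kappa, alpha): kappa after alpha ✓
... plus 15 further pairs not listed.
Count: 39.

39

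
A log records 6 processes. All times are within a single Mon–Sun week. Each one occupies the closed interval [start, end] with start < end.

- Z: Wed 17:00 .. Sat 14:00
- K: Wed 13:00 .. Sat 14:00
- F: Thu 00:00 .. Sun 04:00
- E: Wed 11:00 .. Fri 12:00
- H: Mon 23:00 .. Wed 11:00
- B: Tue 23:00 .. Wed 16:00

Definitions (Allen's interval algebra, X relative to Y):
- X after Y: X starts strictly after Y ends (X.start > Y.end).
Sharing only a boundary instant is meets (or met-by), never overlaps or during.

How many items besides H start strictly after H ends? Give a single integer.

Target H = [Mon 23:00, Wed 11:00].
B [Tue 23:00, Wed 16:00] → overlapped-by → no.
E [Wed 11:00, Fri 12:00] → met-by → no.
F [Thu 00:00, Sun 04:00] → after → counts.
K [Wed 13:00, Sat 14:00] → after → counts.
Z [Wed 17:00, Sat 14:00] → after → counts.
Total: 3.

3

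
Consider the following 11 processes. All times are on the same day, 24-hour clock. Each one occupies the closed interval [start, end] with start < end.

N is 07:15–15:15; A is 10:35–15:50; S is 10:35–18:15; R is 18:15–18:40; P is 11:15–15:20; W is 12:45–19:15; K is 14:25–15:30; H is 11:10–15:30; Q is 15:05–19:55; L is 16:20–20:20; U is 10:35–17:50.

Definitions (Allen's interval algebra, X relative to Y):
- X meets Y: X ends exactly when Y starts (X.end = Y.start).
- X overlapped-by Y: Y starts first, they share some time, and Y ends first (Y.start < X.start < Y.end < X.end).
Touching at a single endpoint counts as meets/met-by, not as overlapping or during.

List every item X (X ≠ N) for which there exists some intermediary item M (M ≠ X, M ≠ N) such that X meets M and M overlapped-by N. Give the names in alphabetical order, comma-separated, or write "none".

none

Target N = [07:15, 15:15].
Intermediaries M with M overlapped-by N: A, H, K, P, Q, S, U, W.
Via A — items with X meets A: none.
Via H — items with X meets H: none.
Via K — items with X meets K: none.
Via P — items with X meets P: none.
Via Q — items with X meets Q: none.
Via S — items with X meets S: none.
Via U — items with X meets U: none.
Via W — items with X meets W: none.
Union: none.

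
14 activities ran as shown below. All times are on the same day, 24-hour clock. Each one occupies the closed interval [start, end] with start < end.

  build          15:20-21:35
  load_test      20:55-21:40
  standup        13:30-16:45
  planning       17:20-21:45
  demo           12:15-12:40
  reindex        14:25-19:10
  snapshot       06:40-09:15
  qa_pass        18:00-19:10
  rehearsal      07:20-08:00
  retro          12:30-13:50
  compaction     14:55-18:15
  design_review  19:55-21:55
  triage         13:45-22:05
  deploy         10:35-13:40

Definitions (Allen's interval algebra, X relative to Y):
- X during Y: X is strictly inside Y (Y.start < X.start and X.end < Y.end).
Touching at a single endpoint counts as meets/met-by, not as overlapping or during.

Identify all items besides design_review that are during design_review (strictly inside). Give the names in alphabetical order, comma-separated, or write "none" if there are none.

load_test

Target design_review = [19:55, 21:55].
build [15:20, 21:35] → overlaps → no.
compaction [14:55, 18:15] → before → no.
demo [12:15, 12:40] → before → no.
deploy [10:35, 13:40] → before → no.
load_test [20:55, 21:40] → during → yes.
planning [17:20, 21:45] → overlaps → no.
qa_pass [18:00, 19:10] → before → no.
rehearsal [07:20, 08:00] → before → no.
reindex [14:25, 19:10] → before → no.
retro [12:30, 13:50] → before → no.
snapshot [06:40, 09:15] → before → no.
standup [13:30, 16:45] → before → no.
triage [13:45, 22:05] → contains → no.
Result: load_test.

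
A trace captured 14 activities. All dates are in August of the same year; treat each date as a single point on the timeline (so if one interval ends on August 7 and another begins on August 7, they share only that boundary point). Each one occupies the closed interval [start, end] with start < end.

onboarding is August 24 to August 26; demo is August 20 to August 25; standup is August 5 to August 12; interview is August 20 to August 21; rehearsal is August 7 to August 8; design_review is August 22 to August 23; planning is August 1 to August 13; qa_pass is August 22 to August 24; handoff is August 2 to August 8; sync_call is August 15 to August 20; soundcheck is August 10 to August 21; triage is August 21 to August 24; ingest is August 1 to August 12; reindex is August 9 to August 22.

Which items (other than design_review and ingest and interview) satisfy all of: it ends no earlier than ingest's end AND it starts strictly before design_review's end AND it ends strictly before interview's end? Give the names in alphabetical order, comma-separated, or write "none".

planning, standup, sync_call

Conditions: its end is no earlier than ingest's end (X.end >= August 12) AND its start is strictly before design_review's end (X.start < August 23) AND its end is strictly before interview's end (X.end < August 21).
demo: end August 25 >= August 12? ✓; start August 20 < August 23? ✓; end August 25 < August 21? ✗ → no.
handoff: end August 8 >= August 12? ✗; start August 2 < August 23? ✓; end August 8 < August 21? ✓ → no.
onboarding: end August 26 >= August 12? ✓; start August 24 < August 23? ✗; end August 26 < August 21? ✗ → no.
planning: end August 13 >= August 12? ✓; start August 1 < August 23? ✓; end August 13 < August 21? ✓ → yes.
qa_pass: end August 24 >= August 12? ✓; start August 22 < August 23? ✓; end August 24 < August 21? ✗ → no.
rehearsal: end August 8 >= August 12? ✗; start August 7 < August 23? ✓; end August 8 < August 21? ✓ → no.
reindex: end August 22 >= August 12? ✓; start August 9 < August 23? ✓; end August 22 < August 21? ✗ → no.
soundcheck: end August 21 >= August 12? ✓; start August 10 < August 23? ✓; end August 21 < August 21? ✗ → no.
standup: end August 12 >= August 12? ✓; start August 5 < August 23? ✓; end August 12 < August 21? ✓ → yes.
sync_call: end August 20 >= August 12? ✓; start August 15 < August 23? ✓; end August 20 < August 21? ✓ → yes.
triage: end August 24 >= August 12? ✓; start August 21 < August 23? ✓; end August 24 < August 21? ✗ → no.
Result: planning, standup, sync_call.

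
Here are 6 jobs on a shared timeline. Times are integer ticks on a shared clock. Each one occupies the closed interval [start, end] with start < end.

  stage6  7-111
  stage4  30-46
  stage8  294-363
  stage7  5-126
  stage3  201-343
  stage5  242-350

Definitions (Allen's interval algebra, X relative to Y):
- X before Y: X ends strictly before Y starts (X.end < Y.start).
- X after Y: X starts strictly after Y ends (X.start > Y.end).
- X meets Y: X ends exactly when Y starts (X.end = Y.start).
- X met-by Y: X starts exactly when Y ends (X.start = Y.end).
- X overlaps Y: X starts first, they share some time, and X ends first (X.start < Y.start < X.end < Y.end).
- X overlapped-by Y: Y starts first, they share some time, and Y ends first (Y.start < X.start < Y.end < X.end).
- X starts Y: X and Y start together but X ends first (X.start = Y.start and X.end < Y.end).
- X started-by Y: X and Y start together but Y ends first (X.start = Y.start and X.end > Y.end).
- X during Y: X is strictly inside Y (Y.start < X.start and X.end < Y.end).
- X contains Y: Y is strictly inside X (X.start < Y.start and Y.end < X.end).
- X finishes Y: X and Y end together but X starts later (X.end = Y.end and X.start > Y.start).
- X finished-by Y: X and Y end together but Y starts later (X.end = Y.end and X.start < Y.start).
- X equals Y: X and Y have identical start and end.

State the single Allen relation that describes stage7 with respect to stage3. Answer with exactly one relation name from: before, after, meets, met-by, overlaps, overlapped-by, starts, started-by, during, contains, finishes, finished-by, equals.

before

stage7 = [5, 126]; stage3 = [201, 343].
Compare endpoints: stage7.start < stage3.start, stage7.start < stage3.end, stage7.end < stage3.start, stage7.end < stage3.end.
That pattern is 'before'.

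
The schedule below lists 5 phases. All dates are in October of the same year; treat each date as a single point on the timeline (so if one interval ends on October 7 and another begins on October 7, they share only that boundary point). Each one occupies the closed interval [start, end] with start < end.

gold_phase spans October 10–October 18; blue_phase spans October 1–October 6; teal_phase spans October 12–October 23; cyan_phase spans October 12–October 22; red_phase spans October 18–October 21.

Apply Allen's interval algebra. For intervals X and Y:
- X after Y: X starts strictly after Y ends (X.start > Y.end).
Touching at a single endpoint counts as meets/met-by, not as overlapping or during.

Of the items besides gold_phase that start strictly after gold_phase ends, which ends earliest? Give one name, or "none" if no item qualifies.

Target gold_phase = [October 10, October 18].
blue_phase [October 1, October 6] → before → excluded.
cyan_phase [October 12, October 22] → overlapped-by → excluded.
red_phase [October 18, October 21] → met-by → excluded.
teal_phase [October 12, October 23] → overlapped-by → excluded.
No candidates → none.

none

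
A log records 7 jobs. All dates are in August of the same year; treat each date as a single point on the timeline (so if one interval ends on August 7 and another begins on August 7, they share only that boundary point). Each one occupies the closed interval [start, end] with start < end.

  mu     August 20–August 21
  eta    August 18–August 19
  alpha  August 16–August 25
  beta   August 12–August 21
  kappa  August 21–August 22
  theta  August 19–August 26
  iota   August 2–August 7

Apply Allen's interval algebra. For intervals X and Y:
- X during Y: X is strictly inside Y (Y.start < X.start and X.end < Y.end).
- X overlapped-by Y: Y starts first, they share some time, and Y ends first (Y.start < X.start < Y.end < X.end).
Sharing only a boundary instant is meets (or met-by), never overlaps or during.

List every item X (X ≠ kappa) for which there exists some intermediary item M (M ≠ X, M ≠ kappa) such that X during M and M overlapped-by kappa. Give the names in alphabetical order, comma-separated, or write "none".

none

Target kappa = [August 21, August 22].
Intermediaries M with M overlapped-by kappa: none.
Union: none.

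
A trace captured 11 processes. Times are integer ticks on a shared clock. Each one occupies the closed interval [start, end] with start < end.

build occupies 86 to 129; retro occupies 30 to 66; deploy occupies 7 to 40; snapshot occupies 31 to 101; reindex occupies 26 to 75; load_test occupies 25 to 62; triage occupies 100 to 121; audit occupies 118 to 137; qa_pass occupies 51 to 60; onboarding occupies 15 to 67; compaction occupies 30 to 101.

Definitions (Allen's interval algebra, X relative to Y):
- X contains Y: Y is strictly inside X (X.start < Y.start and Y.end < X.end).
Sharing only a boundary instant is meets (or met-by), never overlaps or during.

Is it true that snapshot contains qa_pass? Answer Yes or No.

Yes

snapshot = [31, 101], qa_pass = [51, 60].
Actual relation of snapshot to qa_pass: contains.
Asked whether 'contains' holds → Yes.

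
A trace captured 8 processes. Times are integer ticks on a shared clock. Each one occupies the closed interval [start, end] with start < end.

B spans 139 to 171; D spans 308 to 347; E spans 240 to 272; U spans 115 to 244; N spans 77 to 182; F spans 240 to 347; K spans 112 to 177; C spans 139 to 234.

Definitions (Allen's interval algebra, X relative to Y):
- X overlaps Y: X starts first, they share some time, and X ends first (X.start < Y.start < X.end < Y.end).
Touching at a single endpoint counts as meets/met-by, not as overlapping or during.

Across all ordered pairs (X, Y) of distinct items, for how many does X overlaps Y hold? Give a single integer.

6

Checking all 56 ordered pairs for relation 'overlaps'; matching pairs in alphabetical order:
(K, C): K overlaps C ✓
(K, U): K overlaps U ✓
(N, C): N overlaps C ✓
(N, U): N overlaps U ✓
(U, E): U overlaps E ✓
(U, F): U overlaps F ✓
Count: 6.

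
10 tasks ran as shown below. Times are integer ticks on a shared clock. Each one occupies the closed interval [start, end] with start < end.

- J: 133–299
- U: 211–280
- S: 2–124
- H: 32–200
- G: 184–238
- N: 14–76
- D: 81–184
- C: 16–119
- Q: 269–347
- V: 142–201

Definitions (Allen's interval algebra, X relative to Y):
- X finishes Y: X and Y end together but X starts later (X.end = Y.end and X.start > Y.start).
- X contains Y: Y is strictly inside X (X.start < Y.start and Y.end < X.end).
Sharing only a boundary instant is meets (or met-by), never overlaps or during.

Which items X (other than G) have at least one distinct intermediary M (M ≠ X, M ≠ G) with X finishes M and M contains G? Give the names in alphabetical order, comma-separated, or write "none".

none

Target G = [184, 238].
Intermediaries M with M contains G: J.
Via J — items with X finishes J: none.
Union: none.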